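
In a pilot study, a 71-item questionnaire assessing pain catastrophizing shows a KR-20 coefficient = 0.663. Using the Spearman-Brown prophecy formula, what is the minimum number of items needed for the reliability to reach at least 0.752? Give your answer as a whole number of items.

110

Rearranging the Spearman-Brown formula for n,
n = r_target (1 − r_old) / [ r_old (1 − r_target) ]
n = [0.752 × 0.337] / [0.663 × 0.248]
  = 0.253424 / 0.164424 = 1.5413
So the test needs 1.5413 × 71 ≈ 109.43 items; rounding up, 110.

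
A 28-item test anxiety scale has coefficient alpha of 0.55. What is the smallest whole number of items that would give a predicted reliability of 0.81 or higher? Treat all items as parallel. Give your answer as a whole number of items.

98

Invert Spearman-Brown to solve for n:
n = r_target (1 − r_old) / [ r_old (1 − r_target) ]
n = [0.81 × 0.45] / [0.55 × 0.19]
  = 0.3645 / 0.1045 = 3.4880
Items needed = n × 28 = 3.4880 × 28 ≈ 97.66 → round up to 98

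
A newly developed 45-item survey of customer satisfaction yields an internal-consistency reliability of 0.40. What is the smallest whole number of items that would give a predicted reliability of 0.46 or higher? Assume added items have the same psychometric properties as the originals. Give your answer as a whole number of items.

58

Spearman-Brown solved for the length factor n:
n = r*(1 − r) / [ r (1 − r*) ]
n = 0.46(1 − 0.40) / [0.40(1 − 0.46)]
  = 0.2760 / 0.2160 = 1.2778
Items needed = n × 45 = 1.2778 × 45 ≈ 57.50 → round up to 58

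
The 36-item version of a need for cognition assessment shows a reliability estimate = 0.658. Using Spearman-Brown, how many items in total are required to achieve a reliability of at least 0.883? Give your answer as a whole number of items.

Spearman-Brown solved for the length factor n:
n = r_target (1 − r_old) / [ r_old (1 − r_target) ]
n = 0.883(1 − 0.658) / [0.658(1 − 0.883)]
n = 0.301986 / 0.076986 ≈ 3.9226
Items needed = n × 36 = 3.9226 × 36 ≈ 141.21 → round up to 142

142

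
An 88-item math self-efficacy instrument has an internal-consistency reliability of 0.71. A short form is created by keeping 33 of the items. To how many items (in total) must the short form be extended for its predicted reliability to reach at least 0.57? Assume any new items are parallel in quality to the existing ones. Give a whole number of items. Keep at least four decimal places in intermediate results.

First, r for the 33-item form: n = 33/88 = 0.3750, so r_33 = 0.3750·0.71/(1 + (0.3750 − 1)·0.71) = 0.4787
Then solve for n' with r_old = 0.4787, r_target = 0.57: n' = 0.57(1 − 0.4787)/[0.4787(1 − 0.57)] = 1.4435
Total items = 1.4435 × 33 = 47.64, rounded up to 48.

48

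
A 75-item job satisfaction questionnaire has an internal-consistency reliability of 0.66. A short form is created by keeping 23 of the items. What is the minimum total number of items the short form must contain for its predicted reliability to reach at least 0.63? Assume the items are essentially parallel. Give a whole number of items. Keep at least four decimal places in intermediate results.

First, r for the 23-item form: n = 23/75 = 0.3067, so r_23 = 0.3067·0.66/(1 + (0.3067 − 1)·0.66) = 0.3732
Length factor from the short form to reach 0.63: n' = 0.63(1 − 0.3732) / [0.3732(1 − 0.63)] ≈ 2.8597
Total items = 2.8597 × 23 = 65.77, rounded up to 66.

66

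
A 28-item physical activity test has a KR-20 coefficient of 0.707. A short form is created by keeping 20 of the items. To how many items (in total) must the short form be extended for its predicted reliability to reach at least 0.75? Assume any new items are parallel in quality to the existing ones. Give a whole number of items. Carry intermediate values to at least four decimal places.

35

Short-form reliability: n = 20/28 = 0.7143; r_20 = n·r/(1+(n−1)r) ≈ 0.6328
Then solve for n' with r_old = 0.6328, r_target = 0.75: n' = 0.75(1 − 0.6328)/[0.6328(1 − 0.75)] = 1.7408
Items = 1.7408 × 20 ≈ 34.82 → 35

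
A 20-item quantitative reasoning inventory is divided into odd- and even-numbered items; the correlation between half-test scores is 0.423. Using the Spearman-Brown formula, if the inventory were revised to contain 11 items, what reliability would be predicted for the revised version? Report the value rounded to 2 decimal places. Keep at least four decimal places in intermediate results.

Spearman-Brown correction (n = 2): r_full = 2·0.423/(1 + 0.423) = 0.5945
Then adjust to 11 items: n = 11/20 = 0.5500
r_new = n·r_full / (1 + (n − 1)·r_full) = 0.3270 / 0.7325 ≈ 0.4464

0.45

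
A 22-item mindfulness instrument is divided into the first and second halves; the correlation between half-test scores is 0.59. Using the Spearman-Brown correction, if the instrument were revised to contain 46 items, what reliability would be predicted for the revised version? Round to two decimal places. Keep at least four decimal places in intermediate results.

Spearman-Brown correction (n = 2): r_full = 2·0.59/(1 + 0.59) = 0.7421
Then adjust to 46 items: n = 46/22 = 2.0909
r_new = n·r_full / (1 + (n − 1)·r_full) = 1.5517 / 1.8096 ≈ 0.8575

0.86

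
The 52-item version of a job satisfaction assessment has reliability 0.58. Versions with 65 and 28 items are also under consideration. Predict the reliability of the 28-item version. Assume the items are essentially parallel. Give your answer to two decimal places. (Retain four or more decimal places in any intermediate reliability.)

0.43

The 65-item form is not needed; work directly from the 52-item form with n = 28/52 = 0.5385.
r_{28} = n·r / (1 + (n − 1)·r) = 0.3123 / 0.7323 ≈ 0.4265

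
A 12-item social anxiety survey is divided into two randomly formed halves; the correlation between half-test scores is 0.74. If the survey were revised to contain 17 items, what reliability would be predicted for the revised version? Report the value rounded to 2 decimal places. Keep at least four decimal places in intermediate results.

0.89

First correct the split-half correlation to full-test reliability: r_full = 2 × 0.74 / (1 + 0.74) ≈ 0.8506
Then adjust to 17 items: n = 17/12 = 1.4167
r_new = n·r_full / (1 + (n − 1)·r_full) = 1.2050 / 1.3544 ≈ 0.8897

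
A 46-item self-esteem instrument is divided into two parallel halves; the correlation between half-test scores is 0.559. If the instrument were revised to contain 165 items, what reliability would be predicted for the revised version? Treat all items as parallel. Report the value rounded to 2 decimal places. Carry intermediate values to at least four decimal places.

Spearman-Brown correction (n = 2): r_full = 2·0.559/(1 + 0.559) = 0.7171
Then adjust to 165 items: n = 165/46 = 3.5870
r_new = n·r_full / (1 + (n − 1)·r_full) = 2.5722 / 2.8551 ≈ 0.9009

0.90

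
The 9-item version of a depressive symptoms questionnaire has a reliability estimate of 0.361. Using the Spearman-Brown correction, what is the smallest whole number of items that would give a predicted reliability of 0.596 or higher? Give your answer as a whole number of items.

24

Spearman-Brown solved for the length factor n:
n = r_target (1 − r_old) / [ r_old (1 − r_target) ]
n = 0.596(1 − 0.361) / [0.361(1 − 0.596)]
n = 0.380844 / 0.145844 ≈ 2.6113
So the test needs 2.6113 × 9 ≈ 23.50 items; rounding up, 24.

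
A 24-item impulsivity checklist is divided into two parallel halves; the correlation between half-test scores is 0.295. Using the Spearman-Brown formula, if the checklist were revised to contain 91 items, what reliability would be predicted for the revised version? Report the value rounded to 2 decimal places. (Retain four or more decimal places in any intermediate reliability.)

First correct the split-half correlation to full-test reliability: r_full = 2 × 0.295 / (1 + 0.295) ≈ 0.4556
Length factor from 24 to 91 items: n = 91/24 = 3.7917
r_new = n·r_full / (1 + (n − 1)·r_full) = 1.7275 / 2.2719 ≈ 0.7604

0.76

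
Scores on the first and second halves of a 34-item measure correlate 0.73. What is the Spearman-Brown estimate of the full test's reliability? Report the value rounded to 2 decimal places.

r_full = 2r_hh / (1 + r_hh) = 2 × 0.73 / (1 + 0.73)
       = 1.4600 / 1.7300 = 0.8439

0.84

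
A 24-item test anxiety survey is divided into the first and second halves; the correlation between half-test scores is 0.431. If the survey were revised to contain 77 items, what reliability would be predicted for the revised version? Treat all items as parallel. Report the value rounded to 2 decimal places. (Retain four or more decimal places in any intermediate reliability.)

0.83

First correct the split-half correlation to full-test reliability: r_full = 2 × 0.431 / (1 + 0.431) ≈ 0.6024
Length factor from 24 to 77 items: n = 77/24 = 3.2083
r_new = n·r_full / (1 + (n − 1)·r_full) = 1.9327 / 2.3303 ≈ 0.8294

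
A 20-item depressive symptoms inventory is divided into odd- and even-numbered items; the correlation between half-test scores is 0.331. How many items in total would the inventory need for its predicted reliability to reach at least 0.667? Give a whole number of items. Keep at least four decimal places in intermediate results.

Corrected full-test reliability: r_full = 2 × 0.331 / (1 + 0.331) ≈ 0.4974
Solve Spearman-Brown for n: n = 0.667(1 − 0.4974) / [0.4974(1 − 0.667)] = 2.0239
Items = 2.0239 × 20 ≈ 40.48 → 41

41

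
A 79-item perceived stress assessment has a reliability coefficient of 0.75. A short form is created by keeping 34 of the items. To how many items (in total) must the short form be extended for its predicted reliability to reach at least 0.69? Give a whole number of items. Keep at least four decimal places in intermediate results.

Short-form reliability: n = 34/79 = 0.4304; r_34 = n·r/(1+(n−1)r) ≈ 0.5635
Length factor from the short form to reach 0.69: n' = 0.69(1 − 0.5635) / [0.5635(1 − 0.69)] ≈ 1.7242
Items = 1.7242 × 34 ≈ 58.62 → 59

59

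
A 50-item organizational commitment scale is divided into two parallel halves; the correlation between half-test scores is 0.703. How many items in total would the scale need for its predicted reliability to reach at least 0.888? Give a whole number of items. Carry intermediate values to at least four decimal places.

84

r_full = 2(0.703)/(1 + 0.703) = 0.8256
Solve Spearman-Brown for n: n = 0.888(1 − 0.8256) / [0.8256(1 − 0.888)] = 1.6748
Required items = 1.6748 × 50 = 83.74, so 84 items.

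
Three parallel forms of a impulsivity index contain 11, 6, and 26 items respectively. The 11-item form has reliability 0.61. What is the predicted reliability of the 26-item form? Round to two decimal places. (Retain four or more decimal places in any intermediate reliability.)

0.79

The 6-item form is not needed; work directly from the 11-item form with n = 26/11 = 2.3636.
r_{26} = n·r / (1 + (n − 1)·r) = 1.4418 / 1.8318 ≈ 0.7871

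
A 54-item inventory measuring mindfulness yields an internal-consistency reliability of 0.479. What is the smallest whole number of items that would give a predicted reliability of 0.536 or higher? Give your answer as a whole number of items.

68

n = [0.536 × 0.521] / [0.479 × 0.464]
n = 0.279256 / 0.222256 ≈ 1.2565
Items needed = n × 54 = 1.2565 × 54 ≈ 67.85 → round up to 68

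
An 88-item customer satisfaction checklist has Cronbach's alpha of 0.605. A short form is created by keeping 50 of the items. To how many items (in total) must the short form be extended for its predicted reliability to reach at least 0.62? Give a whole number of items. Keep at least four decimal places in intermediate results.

94

Short-form reliability: n = 50/88 = 0.5682; r_50 = n·r/(1+(n−1)r) ≈ 0.4653
Length factor from the short form to reach 0.62: n' = 0.62(1 − 0.4653) / [0.4653(1 − 0.62)] ≈ 1.8749
Items = 1.8749 × 50 ≈ 93.75 → 94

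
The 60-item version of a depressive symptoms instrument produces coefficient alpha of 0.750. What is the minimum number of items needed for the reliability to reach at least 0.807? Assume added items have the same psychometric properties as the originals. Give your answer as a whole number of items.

Invert Spearman-Brown to solve for n:
n = r*(1 − r) / [ r (1 − r*) ]
n = 0.807 × (1 − 0.750) / [ 0.750 × (1 − 0.807) ]
  = 0.201750 / 0.144750 = 1.3938
So the test needs 1.3938 × 60 ≈ 83.63 items; rounding up, 84.

84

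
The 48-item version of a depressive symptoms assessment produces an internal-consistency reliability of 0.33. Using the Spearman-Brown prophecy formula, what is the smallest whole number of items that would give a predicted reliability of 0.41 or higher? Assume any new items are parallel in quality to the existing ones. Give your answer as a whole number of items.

Invert Spearman-Brown to solve for n:
n = r_target (1 − r_old) / [ r_old (1 − r_target) ]
n = 0.41 × (1 − 0.33) / [ 0.33 × (1 − 0.41) ]
n = 0.2747 / 0.1947 ≈ 1.4109
So the test needs 1.4109 × 48 ≈ 67.72 items; rounding up, 68.

68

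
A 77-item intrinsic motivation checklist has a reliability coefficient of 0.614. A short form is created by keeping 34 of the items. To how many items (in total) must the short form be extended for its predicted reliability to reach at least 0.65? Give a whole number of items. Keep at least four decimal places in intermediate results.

Short-form reliability: n = 34/77 = 0.4416; r_34 = n·r/(1+(n−1)r) ≈ 0.4126
Length factor from the short form to reach 0.65: n' = 0.65(1 − 0.4126) / [0.4126(1 − 0.65)] ≈ 2.6439
Total items = 2.6439 × 34 = 89.89, rounded up to 90.

90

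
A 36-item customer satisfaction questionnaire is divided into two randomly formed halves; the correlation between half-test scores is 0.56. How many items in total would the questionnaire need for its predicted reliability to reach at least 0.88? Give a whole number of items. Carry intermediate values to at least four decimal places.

104

r_full = 2(0.56)/(1 + 0.56) = 0.7179
n = r_tgt(1 − r_full) / [r_full(1 − r_tgt)] = 0.88 × 0.2821 / (0.7179 × 0.12) ≈ 2.8816
Required items = 2.8816 × 36 = 103.74, so 104 items.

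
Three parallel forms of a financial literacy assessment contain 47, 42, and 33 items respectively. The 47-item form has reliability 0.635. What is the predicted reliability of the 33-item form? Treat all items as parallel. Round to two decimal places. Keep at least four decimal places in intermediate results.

Only the ratio of lengths matters: n = 33/47 = 0.7021
r_{33} = n·r / (1 + (n − 1)·r) = 0.4458 / 0.8108 ≈ 0.5498

0.55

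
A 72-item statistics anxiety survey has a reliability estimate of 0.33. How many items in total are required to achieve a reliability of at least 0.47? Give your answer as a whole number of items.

n = [0.47 × 0.67] / [0.33 × 0.53]
n = 0.3149 / 0.1749 ≈ 1.8005
1.8005 × 72 = 129.64 → 130 items

130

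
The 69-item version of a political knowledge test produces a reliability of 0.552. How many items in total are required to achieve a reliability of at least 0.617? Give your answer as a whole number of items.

n = [0.617 × 0.448] / [0.552 × 0.383]
  = 0.276416 / 0.211416 = 1.3075
So the test needs 1.3075 × 69 ≈ 90.22 items; rounding up, 91.

91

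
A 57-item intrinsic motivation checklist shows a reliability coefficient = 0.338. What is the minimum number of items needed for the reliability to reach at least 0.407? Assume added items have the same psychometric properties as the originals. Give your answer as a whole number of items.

n = 0.407(1 − 0.338) / [0.338(1 − 0.407)]
  = 0.269434 / 0.200434 = 1.3443
So the test needs 1.3443 × 57 ≈ 76.63 items; rounding up, 77.

77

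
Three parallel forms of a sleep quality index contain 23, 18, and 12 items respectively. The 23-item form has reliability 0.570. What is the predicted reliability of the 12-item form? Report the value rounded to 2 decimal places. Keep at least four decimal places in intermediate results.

0.41

The 18-item form is not needed; work directly from the 23-item form with n = 12/23 = 0.5217.
r_{12} = n·r / (1 + (n − 1)·r) = 0.2974 / 0.7274 ≈ 0.4089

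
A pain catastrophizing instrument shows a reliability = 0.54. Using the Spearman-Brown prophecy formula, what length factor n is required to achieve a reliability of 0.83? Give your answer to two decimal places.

4.16

Spearman-Brown solved for the length factor n:
n = r*(1 − r) / [ r (1 − r*) ]
n = 0.83 × (1 − 0.54) / [ 0.54 × (1 − 0.83) ]
  = 0.3818 / 0.0918 = 4.1590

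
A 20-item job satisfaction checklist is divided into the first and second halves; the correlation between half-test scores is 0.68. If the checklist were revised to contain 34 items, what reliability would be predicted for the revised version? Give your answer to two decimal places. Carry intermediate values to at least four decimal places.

0.88

First correct the split-half correlation to full-test reliability: r_full = 2 × 0.68 / (1 + 0.68) ≈ 0.8095
Then adjust to 34 items: n = 34/20 = 1.7000
r_new = n·r_full / (1 + (n − 1)·r_full) = 1.3761 / 1.5667 ≈ 0.8783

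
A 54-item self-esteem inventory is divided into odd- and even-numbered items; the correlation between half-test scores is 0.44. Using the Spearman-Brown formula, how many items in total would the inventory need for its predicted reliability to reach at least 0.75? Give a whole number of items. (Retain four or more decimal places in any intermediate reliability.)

r_full = 2(0.44)/(1 + 0.44) = 0.6111
Solve Spearman-Brown for n: n = 0.75(1 − 0.6111) / [0.6111(1 − 0.75)] = 1.9092
Items = 1.9092 × 54 ≈ 103.10 → 104

104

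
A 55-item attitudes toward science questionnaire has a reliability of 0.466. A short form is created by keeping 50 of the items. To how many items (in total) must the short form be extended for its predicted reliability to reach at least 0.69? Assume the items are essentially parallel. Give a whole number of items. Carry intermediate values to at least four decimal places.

First, r for the 50-item form: n = 50/55 = 0.9091, so r_50 = 0.9091·0.466/(1 + (0.9091 − 1)·0.466) = 0.4424
Then solve for n' with r_old = 0.4424, r_target = 0.69: n' = 0.69(1 − 0.4424)/[0.4424(1 − 0.69)] = 2.8054
Items = 2.8054 × 50 ≈ 140.27 → 141

141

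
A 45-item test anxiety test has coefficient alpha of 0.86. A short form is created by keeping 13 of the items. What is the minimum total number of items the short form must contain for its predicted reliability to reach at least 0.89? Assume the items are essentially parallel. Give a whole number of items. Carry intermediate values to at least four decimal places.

Short-form reliability: n = 13/45 = 0.2889; r_13 = n·r/(1+(n−1)r) ≈ 0.6396
Length factor from the short form to reach 0.89: n' = 0.89(1 − 0.6396) / [0.6396(1 − 0.89)] ≈ 4.5590
Items = 4.5590 × 13 ≈ 59.27 → 60

60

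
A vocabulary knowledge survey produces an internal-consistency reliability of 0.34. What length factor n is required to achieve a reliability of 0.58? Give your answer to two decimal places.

2.68

Rearranging the Spearman-Brown formula for n,
n = r*(1 − r) / [ r (1 − r*) ]
n = 0.58(1 − 0.34) / [0.34(1 − 0.58)]
  = 0.3828 / 0.1428 = 2.6807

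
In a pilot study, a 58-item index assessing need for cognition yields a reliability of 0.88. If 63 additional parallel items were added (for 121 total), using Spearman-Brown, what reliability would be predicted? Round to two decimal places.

n = 121/58 = 2.0862
Spearman-Brown: r_new = n·r / (1 + (n − 1)·r)
r_new = 2.0862·0.88 / [1 + (2.0862 − 1)·0.88]
r_new = 1.8359 / 1.9559 ≈ 0.9386

0.94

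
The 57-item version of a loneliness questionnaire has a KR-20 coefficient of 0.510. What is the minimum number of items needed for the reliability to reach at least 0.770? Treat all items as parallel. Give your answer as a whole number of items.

Rearranging the Spearman-Brown formula for n,
n = r_target (1 − r_old) / [ r_old (1 − r_target) ]
n = [0.770 × 0.490] / [0.510 × 0.230]
n = 0.377300 / 0.117300 ≈ 3.2165
3.2165 × 57 = 183.34 → 184 items

184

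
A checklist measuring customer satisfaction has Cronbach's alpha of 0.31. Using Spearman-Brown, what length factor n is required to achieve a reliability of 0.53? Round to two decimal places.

2.51

Invert Spearman-Brown to solve for n:
n = r*(1 − r) / [ r (1 − r*) ]
n = [0.53 × 0.69] / [0.31 × 0.47]
n = 0.3657 / 0.1457 ≈ 2.5100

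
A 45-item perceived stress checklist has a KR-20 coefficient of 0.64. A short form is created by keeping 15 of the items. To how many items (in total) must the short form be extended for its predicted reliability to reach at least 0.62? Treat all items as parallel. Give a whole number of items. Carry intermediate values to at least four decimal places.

42

Short-form reliability: n = 15/45 = 0.3333; r_15 = n·r/(1+(n−1)r) ≈ 0.3721
Then solve for n' with r_old = 0.3721, r_target = 0.62: n' = 0.62(1 − 0.3721)/[0.3721(1 − 0.62)] = 2.7532
Items = 2.7532 × 15 ≈ 41.30 → 42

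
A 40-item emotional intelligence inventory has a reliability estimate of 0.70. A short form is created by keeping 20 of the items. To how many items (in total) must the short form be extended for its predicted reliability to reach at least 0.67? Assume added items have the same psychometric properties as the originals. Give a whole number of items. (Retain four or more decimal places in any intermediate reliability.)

35

Short-form reliability: n = 20/40 = 0.5000; r_20 = n·r/(1+(n−1)r) ≈ 0.5385
Then solve for n' with r_old = 0.5385, r_target = 0.67: n' = 0.67(1 − 0.5385)/[0.5385(1 − 0.67)] = 1.7400
Total items = 1.7400 × 20 = 34.80, rounded up to 35.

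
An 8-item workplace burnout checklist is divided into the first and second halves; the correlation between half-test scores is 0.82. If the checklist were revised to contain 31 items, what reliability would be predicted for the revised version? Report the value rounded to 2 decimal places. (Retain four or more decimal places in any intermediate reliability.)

0.97

First correct the split-half correlation to full-test reliability: r_full = 2 × 0.82 / (1 + 0.82) ≈ 0.9011
Then adjust to 31 items: n = 31/8 = 3.8750
r_new = n·r_full / (1 + (n − 1)·r_full) = 3.4918 / 3.5907 ≈ 0.9725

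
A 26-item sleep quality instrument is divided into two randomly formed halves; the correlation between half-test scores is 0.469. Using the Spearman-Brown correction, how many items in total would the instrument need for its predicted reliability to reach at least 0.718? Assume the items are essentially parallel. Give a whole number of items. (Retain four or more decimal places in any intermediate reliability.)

Corrected full-test reliability: r_full = 2 × 0.469 / (1 + 0.469) ≈ 0.6385
n = r_tgt(1 − r_full) / [r_full(1 − r_tgt)] = 0.718 × 0.3615 / (0.6385 × 0.282) ≈ 1.4415
Required items = 1.4415 × 26 = 37.48, so 38 items.

38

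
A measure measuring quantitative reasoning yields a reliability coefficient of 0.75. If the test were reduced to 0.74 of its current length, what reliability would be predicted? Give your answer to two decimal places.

0.69

Spearman-Brown: r_new = n·r / (1 + (n − 1)·r)
r_new = 0.74·0.75 / [1 + (0.74 − 1)·0.75]
     = 0.5550 / 0.8050 = 0.6894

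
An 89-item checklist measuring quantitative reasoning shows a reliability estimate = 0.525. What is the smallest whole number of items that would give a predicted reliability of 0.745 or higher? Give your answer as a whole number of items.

236

n = 0.745(1 − 0.525) / [0.525(1 − 0.745)]
  = 0.353875 / 0.133875 = 2.6433
2.6433 × 89 = 235.25 → 236 items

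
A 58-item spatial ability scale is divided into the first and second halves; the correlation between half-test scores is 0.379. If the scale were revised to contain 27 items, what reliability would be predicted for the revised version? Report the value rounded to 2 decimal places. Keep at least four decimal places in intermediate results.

Spearman-Brown correction (n = 2): r_full = 2·0.379/(1 + 0.379) = 0.5497
Length factor from 58 to 27 items: n = 27/58 = 0.4655
r_new = n·r_full / (1 + (n − 1)·r_full) = 0.2559 / 0.7062 ≈ 0.3624

0.36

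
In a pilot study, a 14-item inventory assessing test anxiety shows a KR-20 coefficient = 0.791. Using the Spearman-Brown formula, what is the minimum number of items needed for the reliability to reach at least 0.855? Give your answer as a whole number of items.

22

Spearman-Brown solved for the length factor n:
n = r_target (1 − r_old) / [ r_old (1 − r_target) ]
n = 0.855(1 − 0.791) / [0.791(1 − 0.855)]
  = 0.178695 / 0.114695 = 1.5580
So the test needs 1.5580 × 14 ≈ 21.81 items; rounding up, 22.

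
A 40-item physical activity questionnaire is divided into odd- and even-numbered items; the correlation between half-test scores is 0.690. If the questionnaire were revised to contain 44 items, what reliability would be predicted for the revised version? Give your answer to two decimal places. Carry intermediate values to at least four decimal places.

First correct the split-half correlation to full-test reliability: r_full = 2 × 0.690 / (1 + 0.690) ≈ 0.8166
Length factor from 40 to 44 items: n = 44/40 = 1.1000
r_new = n·r_full / (1 + (n − 1)·r_full) = 0.8983 / 1.0817 ≈ 0.8305

0.83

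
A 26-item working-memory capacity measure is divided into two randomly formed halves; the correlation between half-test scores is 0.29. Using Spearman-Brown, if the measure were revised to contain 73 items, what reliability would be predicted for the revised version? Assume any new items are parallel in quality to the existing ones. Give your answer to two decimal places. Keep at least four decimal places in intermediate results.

0.70

Full-test reliability from the split-half r: r_full = 2(0.29)/(1 + 0.29) = 0.4496
Then adjust to 73 items: n = 73/26 = 2.8077
r_new = n·r_full / (1 + (n − 1)·r_full) = 1.2623 / 1.8127 ≈ 0.6964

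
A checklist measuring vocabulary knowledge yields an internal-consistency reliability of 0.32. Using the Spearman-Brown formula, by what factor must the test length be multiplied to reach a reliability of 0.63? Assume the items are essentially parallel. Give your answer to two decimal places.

n = [0.63 × 0.68] / [0.32 × 0.37]
  = 0.4284 / 0.1184 = 3.6182

3.62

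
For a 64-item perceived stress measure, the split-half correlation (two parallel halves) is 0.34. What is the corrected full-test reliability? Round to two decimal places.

0.51

r_full = 2(0.34) / (1 + 0.34)
       = 0.6800 / 1.3400 = 0.5075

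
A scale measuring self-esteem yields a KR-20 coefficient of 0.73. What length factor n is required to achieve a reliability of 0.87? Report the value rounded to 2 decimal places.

2.48

Rearranging the Spearman-Brown formula for n,
n = r_target (1 − r_old) / [ r_old (1 − r_target) ]
n = 0.87(1 − 0.73) / [0.73(1 − 0.87)]
  = 0.2349 / 0.0949 = 2.4752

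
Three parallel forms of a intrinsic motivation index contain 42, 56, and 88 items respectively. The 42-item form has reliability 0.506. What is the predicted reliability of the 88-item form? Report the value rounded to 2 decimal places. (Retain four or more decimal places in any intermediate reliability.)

Only the ratio of lengths matters: n = 88/42 = 2.0952
r_{88} = n·r / (1 + (n − 1)·r) = 1.0602 / 1.5542 ≈ 0.6822

0.68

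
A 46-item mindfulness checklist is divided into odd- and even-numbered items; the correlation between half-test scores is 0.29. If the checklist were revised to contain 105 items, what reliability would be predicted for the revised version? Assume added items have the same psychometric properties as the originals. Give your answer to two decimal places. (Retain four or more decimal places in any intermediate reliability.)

0.65

Spearman-Brown correction (n = 2): r_full = 2·0.29/(1 + 0.29) = 0.4496
Length factor from 46 to 105 items: n = 105/46 = 2.2826
r_new = n·r_full / (1 + (n − 1)·r_full) = 1.0263 / 1.5767 ≈ 0.6509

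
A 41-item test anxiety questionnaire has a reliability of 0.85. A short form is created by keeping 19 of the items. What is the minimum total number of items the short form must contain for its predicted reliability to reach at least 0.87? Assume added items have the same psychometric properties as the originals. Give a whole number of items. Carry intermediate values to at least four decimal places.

49

Short-form reliability: n = 19/41 = 0.4634; r_19 = n·r/(1+(n−1)r) ≈ 0.7242
Then solve for n' with r_old = 0.7242, r_target = 0.87: n' = 0.87(1 − 0.7242)/[0.7242(1 − 0.87)] = 2.5487
Total items = 2.5487 × 19 = 48.43, rounded up to 49.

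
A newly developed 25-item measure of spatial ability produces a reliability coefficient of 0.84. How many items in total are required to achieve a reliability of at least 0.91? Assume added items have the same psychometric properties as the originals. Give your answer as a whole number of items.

49

Invert Spearman-Brown to solve for n:
n = r_target (1 − r_old) / [ r_old (1 − r_target) ]
n = [0.91 × 0.16] / [0.84 × 0.09]
  = 0.1456 / 0.0756 = 1.9259
So the test needs 1.9259 × 25 ≈ 48.15 items; rounding up, 49.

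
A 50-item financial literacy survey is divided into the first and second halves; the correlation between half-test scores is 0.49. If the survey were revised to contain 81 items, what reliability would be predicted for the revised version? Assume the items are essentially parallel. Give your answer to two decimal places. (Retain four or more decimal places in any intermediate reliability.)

0.76

First correct the split-half correlation to full-test reliability: r_full = 2 × 0.49 / (1 + 0.49) ≈ 0.6577
Then adjust to 81 items: n = 81/50 = 1.6200
r_new = n·r_full / (1 + (n − 1)·r_full) = 1.0655 / 1.4078 ≈ 0.7569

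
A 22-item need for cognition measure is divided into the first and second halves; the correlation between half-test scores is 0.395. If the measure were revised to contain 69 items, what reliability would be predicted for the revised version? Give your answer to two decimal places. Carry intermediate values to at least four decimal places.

0.80

Full-test reliability from the split-half r: r_full = 2(0.395)/(1 + 0.395) = 0.5663
Length factor from 22 to 69 items: n = 69/22 = 3.1364
r_new = n·r_full / (1 + (n − 1)·r_full) = 1.7761 / 2.2098 ≈ 0.8037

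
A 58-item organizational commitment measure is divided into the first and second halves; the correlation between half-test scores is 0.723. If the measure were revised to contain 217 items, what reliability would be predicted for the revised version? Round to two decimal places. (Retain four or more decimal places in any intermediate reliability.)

Spearman-Brown correction (n = 2): r_full = 2·0.723/(1 + 0.723) = 0.8392
Then adjust to 217 items: n = 217/58 = 3.7414
r_new = n·r_full / (1 + (n − 1)·r_full) = 3.1398 / 3.3006 ≈ 0.9513

0.95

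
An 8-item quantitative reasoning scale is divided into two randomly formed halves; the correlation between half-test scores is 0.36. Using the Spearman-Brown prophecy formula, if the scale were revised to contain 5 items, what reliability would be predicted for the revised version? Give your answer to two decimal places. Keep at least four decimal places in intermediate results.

0.41

Spearman-Brown correction (n = 2): r_full = 2·0.36/(1 + 0.36) = 0.5294
Then adjust to 5 items: n = 5/8 = 0.6250
r_new = n·r_full / (1 + (n − 1)·r_full) = 0.3309 / 0.8015 ≈ 0.4129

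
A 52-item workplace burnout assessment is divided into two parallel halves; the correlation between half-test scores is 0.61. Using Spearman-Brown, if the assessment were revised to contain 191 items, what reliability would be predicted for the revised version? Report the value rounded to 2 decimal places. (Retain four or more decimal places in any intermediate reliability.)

First correct the split-half correlation to full-test reliability: r_full = 2 × 0.61 / (1 + 0.61) ≈ 0.7578
Length factor from 52 to 191 items: n = 191/52 = 3.6731
r_new = n·r_full / (1 + (n − 1)·r_full) = 2.7835 / 3.0257 ≈ 0.9200

0.92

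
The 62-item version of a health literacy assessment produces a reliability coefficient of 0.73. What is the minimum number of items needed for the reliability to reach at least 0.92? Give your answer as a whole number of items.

264

n = [0.92 × 0.27] / [0.73 × 0.08]
n = 0.2484 / 0.0584 ≈ 4.2534
So the test needs 4.2534 × 62 ≈ 263.71 items; rounding up, 264.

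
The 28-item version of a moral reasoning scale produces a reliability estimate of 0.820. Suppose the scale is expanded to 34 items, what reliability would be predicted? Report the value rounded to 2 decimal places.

The new length is 34/28 = 1.2143 times the old.
Spearman-Brown: r_new = n·r / (1 + (n − 1)·r)
r_new = (1.2143 × 0.820) / (1 + (1.2143 − 1) × 0.820)
     = 0.9957 / 1.1757 = 0.8469

0.85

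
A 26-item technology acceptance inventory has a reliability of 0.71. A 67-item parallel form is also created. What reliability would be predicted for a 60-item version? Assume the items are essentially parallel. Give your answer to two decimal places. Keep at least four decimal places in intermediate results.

0.85

Only the ratio of lengths matters: n = 60/26 = 2.3077
r_{60} = n·r / (1 + (n − 1)·r) = 1.6385 / 1.9285 ≈ 0.8496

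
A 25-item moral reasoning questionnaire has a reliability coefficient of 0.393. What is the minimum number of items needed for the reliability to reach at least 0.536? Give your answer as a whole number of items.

n = [0.536 × 0.607] / [0.393 × 0.464]
  = 0.325352 / 0.182352 = 1.7842
Items needed = n × 25 = 1.7842 × 25 ≈ 44.60 → round up to 45

45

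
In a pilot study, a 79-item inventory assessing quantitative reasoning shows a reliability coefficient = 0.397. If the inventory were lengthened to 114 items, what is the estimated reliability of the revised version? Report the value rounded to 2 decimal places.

n = 114/79 = 1.443
r_new = 1.443·0.397 / [1 + (1.443 − 1)·0.397]
     = 0.5729 / 1.1759 = 0.4872

0.49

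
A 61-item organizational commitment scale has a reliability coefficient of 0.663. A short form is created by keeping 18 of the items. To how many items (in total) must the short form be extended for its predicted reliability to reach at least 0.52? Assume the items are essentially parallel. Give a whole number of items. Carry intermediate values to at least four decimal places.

First, r for the 18-item form: n = 18/61 = 0.2951, so r_18 = 0.2951·0.663/(1 + (0.2951 − 1)·0.663) = 0.3673
Length factor from the short form to reach 0.52: n' = 0.52(1 − 0.3673) / [0.3673(1 − 0.52)] ≈ 1.8661
Items = 1.8661 × 18 ≈ 33.59 → 34

34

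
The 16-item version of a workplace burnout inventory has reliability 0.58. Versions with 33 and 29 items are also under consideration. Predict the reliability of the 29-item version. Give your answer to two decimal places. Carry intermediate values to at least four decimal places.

0.71

Only the ratio of lengths matters: n = 29/16 = 1.8125
r_{29} = n·r / (1 + (n − 1)·r) = 1.0513 / 1.4712 ≈ 0.7146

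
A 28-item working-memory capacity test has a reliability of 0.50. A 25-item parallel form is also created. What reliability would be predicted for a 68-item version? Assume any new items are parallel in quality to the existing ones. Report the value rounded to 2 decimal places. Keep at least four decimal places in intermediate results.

0.71

Only the ratio of lengths matters: n = 68/28 = 2.4286
r_{68} = n·r / (1 + (n − 1)·r) = 1.2143 / 1.7143 ≈ 0.7083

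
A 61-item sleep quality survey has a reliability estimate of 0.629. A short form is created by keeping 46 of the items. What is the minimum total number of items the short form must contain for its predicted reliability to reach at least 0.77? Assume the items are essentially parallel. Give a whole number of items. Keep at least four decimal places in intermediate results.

First, r for the 46-item form: n = 46/61 = 0.7541, so r_46 = 0.7541·0.629/(1 + (0.7541 − 1)·0.629) = 0.5611
Length factor from the short form to reach 0.77: n' = 0.77(1 − 0.5611) / [0.5611(1 − 0.77)] ≈ 2.6187
Total items = 2.6187 × 46 = 120.46, rounded up to 121.

121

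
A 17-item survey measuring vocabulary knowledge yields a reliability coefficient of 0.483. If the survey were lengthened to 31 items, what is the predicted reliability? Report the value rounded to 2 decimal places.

Length ratio n = 31/17 = 1.8235
r_new = (1.8235 × 0.483) / (1 + (1.8235 − 1) × 0.483)
r_new = 0.8808 / 1.3978 ≈ 0.6301

0.63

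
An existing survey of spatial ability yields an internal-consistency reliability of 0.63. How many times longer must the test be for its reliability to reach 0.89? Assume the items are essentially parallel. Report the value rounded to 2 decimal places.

n = [0.89 × 0.37] / [0.63 × 0.11]
  = 0.3293 / 0.0693 = 4.7518

4.75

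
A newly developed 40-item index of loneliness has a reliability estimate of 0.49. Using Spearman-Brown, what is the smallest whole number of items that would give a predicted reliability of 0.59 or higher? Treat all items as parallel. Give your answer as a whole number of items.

n = 0.59 × (1 − 0.49) / [ 0.49 × (1 − 0.59) ]
n = 0.3009 / 0.2009 ≈ 1.4978
Items needed = n × 40 = 1.4978 × 40 ≈ 59.91 → round up to 60

60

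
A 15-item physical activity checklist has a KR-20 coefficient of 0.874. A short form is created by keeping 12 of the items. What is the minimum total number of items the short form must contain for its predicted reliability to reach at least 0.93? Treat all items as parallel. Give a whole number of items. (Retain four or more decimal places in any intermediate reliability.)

First, r for the 12-item form: n = 12/15 = 0.8000, so r_12 = 0.8000·0.874/(1 + (0.8000 − 1)·0.874) = 0.8473
Length factor from the short form to reach 0.93: n' = 0.93(1 − 0.8473) / [0.8473(1 − 0.93)] ≈ 2.3943
Items = 2.3943 × 12 ≈ 28.73 → 29

29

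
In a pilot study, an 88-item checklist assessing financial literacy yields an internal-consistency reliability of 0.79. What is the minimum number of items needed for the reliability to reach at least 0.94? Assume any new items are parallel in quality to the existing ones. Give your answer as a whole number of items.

367

Rearranging the Spearman-Brown formula for n,
n = r_target (1 − r_old) / [ r_old (1 − r_target) ]
n = [0.94 × 0.21] / [0.79 × 0.06]
  = 0.1974 / 0.0474 = 4.1646
Items needed = n × 88 = 4.1646 × 88 ≈ 366.48 → round up to 367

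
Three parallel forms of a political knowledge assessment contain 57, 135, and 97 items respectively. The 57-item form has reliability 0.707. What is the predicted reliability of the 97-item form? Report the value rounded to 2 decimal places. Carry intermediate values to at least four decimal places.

The 135-item form is not needed; work directly from the 57-item form with n = 97/57 = 1.7018.
r_{97} = n·r / (1 + (n − 1)·r) = 1.2032 / 1.4962 ≈ 0.8042

0.80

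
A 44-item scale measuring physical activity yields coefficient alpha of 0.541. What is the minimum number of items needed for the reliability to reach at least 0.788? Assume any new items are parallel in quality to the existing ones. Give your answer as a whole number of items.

139

Invert Spearman-Brown to solve for n:
n = r_target (1 − r_old) / [ r_old (1 − r_target) ]
n = 0.788(1 − 0.541) / [0.541(1 − 0.788)]
  = 0.361692 / 0.114692 = 3.1536
3.1536 × 44 = 138.76 → 139 items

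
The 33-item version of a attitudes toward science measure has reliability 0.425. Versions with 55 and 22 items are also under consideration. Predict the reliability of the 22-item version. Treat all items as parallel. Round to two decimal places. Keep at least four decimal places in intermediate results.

Only the ratio of lengths matters: n = 22/33 = 0.6667
r_{22} = n·r / (1 + (n − 1)·r) = 0.2833 / 0.8583 ≈ 0.3301

0.33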